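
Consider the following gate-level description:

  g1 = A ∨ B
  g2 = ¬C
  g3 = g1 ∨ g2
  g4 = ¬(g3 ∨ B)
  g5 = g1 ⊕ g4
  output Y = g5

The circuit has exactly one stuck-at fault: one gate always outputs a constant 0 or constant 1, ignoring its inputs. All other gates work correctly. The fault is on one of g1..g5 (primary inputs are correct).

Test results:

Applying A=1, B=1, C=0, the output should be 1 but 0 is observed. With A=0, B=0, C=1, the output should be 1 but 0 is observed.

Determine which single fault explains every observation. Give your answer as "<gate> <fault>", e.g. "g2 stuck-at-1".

Fault-free values for test 1 (A=1, B=1, C=0): g1=1, g2=1, g3=1, g4=0, g5=1, giving Y=1. Observed 0.
Test 1: faults giving observed 0 are {g1 stuck-at-0, g4 stuck-at-1, g5 stuck-at-0}.
Test 2 (A=0, B=0, C=1): fault-free g1=0, g2=0, g3=0, g4=1, g5=1 → 1; observed 0. Eliminates g1 stuck-at-0, g4 stuck-at-1.
Only g5 stuck-at-0 is consistent with every test.

g5 stuck-at-0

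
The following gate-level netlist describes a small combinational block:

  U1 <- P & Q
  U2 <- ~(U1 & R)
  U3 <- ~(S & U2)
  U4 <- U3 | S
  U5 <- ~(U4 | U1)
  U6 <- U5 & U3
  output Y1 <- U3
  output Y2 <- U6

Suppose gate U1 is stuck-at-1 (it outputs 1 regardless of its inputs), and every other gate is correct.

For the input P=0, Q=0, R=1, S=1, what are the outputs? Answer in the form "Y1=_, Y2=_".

Propagate with U1 forced: U1=1 [stuck-at-1], U2=0, U3=1, U4=1, U5=0, U6=0.
So the outputs are Y1=1, Y2=0. (Without the fault they would be Y1=0, Y2=0.)

Y1=1, Y2=0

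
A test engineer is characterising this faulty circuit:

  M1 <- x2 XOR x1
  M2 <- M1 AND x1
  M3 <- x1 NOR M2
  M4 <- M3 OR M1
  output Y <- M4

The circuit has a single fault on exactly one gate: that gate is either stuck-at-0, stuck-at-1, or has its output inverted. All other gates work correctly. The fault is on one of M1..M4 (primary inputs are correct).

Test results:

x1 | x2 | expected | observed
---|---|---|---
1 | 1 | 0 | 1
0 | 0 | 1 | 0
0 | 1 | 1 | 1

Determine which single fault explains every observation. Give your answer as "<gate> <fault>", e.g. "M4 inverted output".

M3 inverted output

Fault-free values for test 1 (x1=1, x2=1): M1=0, M2=0, M3=0, M4=0, giving Y=0. Observed 1.
Test 1: faults giving observed 1 are {M1 stuck-at-1, M1 inverted output, M3 stuck-at-1, M3 inverted output, M4 stuck-at-1, M4 inverted output}.
Test 2 (x1=0, x2=0): fault-free M1=0, M2=0, M3=1, M4=1 → 1; observed 0. Eliminates M1 stuck-at-1, M1 inverted output, M3 stuck-at-1, M4 stuck-at-1.
Test 3 (x1=0, x2=1): fault-free M1=1, M2=0, M3=1, M4=1 → 1; observed 1. Eliminates M4 inverted output.
Only M3 inverted output is consistent with every test.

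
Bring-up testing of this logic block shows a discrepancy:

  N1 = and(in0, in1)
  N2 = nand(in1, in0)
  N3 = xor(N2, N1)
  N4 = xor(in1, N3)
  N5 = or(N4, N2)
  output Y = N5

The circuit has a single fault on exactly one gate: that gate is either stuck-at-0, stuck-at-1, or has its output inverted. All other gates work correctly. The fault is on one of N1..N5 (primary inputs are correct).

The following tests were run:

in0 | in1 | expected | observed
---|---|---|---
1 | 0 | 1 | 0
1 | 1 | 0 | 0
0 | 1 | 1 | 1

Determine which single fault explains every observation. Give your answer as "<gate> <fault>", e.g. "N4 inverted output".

N2 stuck-at-0

Fault-free values for test 1 (in0=1, in1=0): N1=0, N2=1, N3=1, N4=1, N5=1, giving Y=1. Observed 0.
Test 1: faults giving observed 0 are {N2 stuck-at-0, N2 inverted output, N5 stuck-at-0, N5 inverted output}.
Test 2 (in0=1, in1=1): fault-free N1=1, N2=0, N3=1, N4=0, N5=0 → 0; observed 0. Eliminates N2 inverted output, N5 inverted output.
Test 3 (in0=0, in1=1): fault-free N1=0, N2=1, N3=1, N4=0, N5=1 → 1; observed 1. Eliminates N5 stuck-at-0.
Only N2 stuck-at-0 is consistent with every test.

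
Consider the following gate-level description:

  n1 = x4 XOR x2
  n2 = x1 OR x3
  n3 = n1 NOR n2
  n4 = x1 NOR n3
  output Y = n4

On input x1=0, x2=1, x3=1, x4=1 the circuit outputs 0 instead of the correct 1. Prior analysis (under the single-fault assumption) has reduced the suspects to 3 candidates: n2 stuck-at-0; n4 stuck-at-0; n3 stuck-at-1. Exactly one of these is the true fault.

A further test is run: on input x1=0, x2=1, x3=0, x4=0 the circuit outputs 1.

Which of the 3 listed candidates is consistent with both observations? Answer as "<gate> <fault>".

n2 stuck-at-0

Evaluate each candidate on input x1=0, x2=1, x3=0, x4=0:
  n2 stuck-at-0: n1=1, n2=0 [stuck-at-0], n3=0, n4=1 → 1 — matches
  n4 stuck-at-0: n1=1, n2=0, n3=0, n4=0 [stuck-at-0] → 0 — eliminated
  n3 stuck-at-1: n1=1, n2=0, n3=1 [stuck-at-1], n4=0 → 0 — eliminated
Only n2 stuck-at-0 reproduces the observed 1.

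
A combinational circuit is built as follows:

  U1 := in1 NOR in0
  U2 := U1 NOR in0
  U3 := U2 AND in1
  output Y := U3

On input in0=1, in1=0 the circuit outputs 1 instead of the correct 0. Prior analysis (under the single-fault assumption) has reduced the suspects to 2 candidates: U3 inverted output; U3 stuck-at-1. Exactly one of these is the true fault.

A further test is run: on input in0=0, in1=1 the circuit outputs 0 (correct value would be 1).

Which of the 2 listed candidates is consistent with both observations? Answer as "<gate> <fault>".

Evaluate each candidate on input in0=0, in1=1:
  U3 inverted output: U1=0, U2=1, U3=0 [inverted output] → 0 — matches
  U3 stuck-at-1: U1=0, U2=1, U3=1 [stuck-at-1] → 1 — eliminated
Only U3 inverted output reproduces the observed 0.

U3 inverted output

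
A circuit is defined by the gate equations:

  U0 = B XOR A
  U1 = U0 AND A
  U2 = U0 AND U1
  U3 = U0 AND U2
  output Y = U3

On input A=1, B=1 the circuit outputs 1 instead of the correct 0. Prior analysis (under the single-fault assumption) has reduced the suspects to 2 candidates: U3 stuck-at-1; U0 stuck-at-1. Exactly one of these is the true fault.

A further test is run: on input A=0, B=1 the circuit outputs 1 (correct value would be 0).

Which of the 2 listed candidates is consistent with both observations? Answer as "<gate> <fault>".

Evaluate each candidate on input A=0, B=1:
  U3 stuck-at-1: U0=1, U1=0, U2=0, U3=1 [stuck-at-1] → 1 — matches
  U0 stuck-at-1: U0=1 [stuck-at-1], U1=0, U2=0, U3=0 → 0 — eliminated
Only U3 stuck-at-1 reproduces the observed 1.

U3 stuck-at-1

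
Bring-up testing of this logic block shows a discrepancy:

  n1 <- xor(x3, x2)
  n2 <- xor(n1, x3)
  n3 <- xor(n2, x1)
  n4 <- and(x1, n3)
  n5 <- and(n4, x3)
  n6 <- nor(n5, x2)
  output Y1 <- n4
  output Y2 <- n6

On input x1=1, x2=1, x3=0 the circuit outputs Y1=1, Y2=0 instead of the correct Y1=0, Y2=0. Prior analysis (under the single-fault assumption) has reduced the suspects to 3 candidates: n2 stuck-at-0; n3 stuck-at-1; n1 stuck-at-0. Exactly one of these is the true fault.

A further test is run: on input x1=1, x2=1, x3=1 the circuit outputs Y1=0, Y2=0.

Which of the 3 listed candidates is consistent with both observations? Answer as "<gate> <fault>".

n1 stuck-at-0

Evaluate each candidate on input x1=1, x2=1, x3=1:
  n2 stuck-at-0: n1=0, n2=0 [stuck-at-0], n3=1, n4=1, n5=1, n6=0 → Y1=1, Y2=0 — eliminated
  n3 stuck-at-1: n1=0, n2=1, n3=1 [stuck-at-1], n4=1, n5=1, n6=0 → Y1=1, Y2=0 — eliminated
  n1 stuck-at-0: n1=0 [stuck-at-0], n2=1, n3=0, n4=0, n5=0, n6=0 → Y1=0, Y2=0 — matches
Only n1 stuck-at-0 reproduces the observed Y1=0, Y2=0.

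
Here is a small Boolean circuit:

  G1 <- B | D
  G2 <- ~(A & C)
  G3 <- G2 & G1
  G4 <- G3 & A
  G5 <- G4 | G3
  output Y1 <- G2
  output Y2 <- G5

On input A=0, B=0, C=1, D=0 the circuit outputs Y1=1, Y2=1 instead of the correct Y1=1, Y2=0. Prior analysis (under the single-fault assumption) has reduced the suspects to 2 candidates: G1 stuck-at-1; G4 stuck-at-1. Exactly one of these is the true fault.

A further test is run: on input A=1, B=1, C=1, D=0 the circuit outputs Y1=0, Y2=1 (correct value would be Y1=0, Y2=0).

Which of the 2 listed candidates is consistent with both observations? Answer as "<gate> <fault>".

G4 stuck-at-1

Evaluate each candidate on input A=1, B=1, C=1, D=0:
  G1 stuck-at-1: G1=1 [stuck-at-1], G2=0, G3=0, G4=0, G5=0 → Y1=0, Y2=0 — eliminated
  G4 stuck-at-1: G1=1, G2=0, G3=0, G4=1 [stuck-at-1], G5=1 → Y1=0, Y2=1 — matches
Only G4 stuck-at-1 reproduces the observed Y1=0, Y2=1.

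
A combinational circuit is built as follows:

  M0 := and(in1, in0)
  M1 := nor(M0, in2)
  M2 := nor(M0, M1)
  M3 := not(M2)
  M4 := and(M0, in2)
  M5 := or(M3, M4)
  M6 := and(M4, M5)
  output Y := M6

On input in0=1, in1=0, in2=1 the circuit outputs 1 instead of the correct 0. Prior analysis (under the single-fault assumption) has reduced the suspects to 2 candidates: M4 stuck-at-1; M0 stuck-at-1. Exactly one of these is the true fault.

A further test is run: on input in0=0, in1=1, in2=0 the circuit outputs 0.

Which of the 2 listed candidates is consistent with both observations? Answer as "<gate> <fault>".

M0 stuck-at-1

Evaluate each candidate on input in0=0, in1=1, in2=0:
  M4 stuck-at-1: M0=0, M1=1, M2=0, M3=1, M4=1 [stuck-at-1], M5=1, M6=1 → 1 — eliminated
  M0 stuck-at-1: M0=1 [stuck-at-1], M1=0, M2=0, M3=1, M4=0, M5=1, M6=0 → 0 — matches
Only M0 stuck-at-1 reproduces the observed 0.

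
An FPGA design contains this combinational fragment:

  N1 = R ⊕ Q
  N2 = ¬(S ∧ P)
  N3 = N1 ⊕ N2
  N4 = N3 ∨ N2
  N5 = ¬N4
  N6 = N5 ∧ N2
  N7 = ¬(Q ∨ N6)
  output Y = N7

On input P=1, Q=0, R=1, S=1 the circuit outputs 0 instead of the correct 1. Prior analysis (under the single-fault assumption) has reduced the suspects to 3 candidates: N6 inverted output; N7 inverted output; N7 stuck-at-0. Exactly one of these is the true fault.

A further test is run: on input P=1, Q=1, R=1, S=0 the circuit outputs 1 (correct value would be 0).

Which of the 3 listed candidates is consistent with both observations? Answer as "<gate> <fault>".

Evaluate each candidate on input P=1, Q=1, R=1, S=0:
  N6 inverted output: N1=0, N2=1, N3=1, N4=1, N5=0, N6=1 [inverted output], N7=0 → 0 — eliminated
  N7 inverted output: N1=0, N2=1, N3=1, N4=1, N5=0, N6=0, N7=1 [inverted output] → 1 — matches
  N7 stuck-at-0: N1=0, N2=1, N3=1, N4=1, N5=0, N6=0, N7=0 [stuck-at-0] → 0 — eliminated
Only N7 inverted output reproduces the observed 1.

N7 inverted output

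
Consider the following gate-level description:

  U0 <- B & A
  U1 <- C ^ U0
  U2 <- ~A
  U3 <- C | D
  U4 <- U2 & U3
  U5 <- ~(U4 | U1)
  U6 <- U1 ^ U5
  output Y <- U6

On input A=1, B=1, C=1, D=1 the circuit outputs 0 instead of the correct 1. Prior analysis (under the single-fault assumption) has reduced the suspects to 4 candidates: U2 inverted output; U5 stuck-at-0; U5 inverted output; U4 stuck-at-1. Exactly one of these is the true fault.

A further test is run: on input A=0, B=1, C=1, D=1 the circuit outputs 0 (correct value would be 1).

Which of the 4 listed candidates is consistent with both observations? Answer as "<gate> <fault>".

Evaluate each candidate on input A=0, B=1, C=1, D=1:
  U2 inverted output: U0=0, U1=1, U2=0 [inverted output], U3=1, U4=0, U5=0, U6=1 → 1 — eliminated
  U5 stuck-at-0: U0=0, U1=1, U2=1, U3=1, U4=1, U5=0 [stuck-at-0], U6=1 → 1 — eliminated
  U5 inverted output: U0=0, U1=1, U2=1, U3=1, U4=1, U5=1 [inverted output], U6=0 → 0 — matches
  U4 stuck-at-1: U0=0, U1=1, U2=1, U3=1, U4=1 [stuck-at-1], U5=0, U6=1 → 1 — eliminated
Only U5 inverted output reproduces the observed 0.

U5 inverted output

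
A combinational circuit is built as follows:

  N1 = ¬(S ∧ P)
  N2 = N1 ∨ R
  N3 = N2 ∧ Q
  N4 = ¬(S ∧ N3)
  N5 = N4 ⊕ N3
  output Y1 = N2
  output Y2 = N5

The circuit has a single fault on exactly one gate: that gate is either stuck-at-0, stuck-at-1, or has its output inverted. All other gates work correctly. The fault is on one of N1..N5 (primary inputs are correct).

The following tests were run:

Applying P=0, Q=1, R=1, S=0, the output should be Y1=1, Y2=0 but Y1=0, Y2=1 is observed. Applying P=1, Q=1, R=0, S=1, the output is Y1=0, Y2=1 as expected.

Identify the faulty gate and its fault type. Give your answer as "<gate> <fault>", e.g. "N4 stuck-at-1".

Fault-free values for test 1 (P=0, Q=1, R=1, S=0): N1=1, N2=1, N3=1, N4=1, N5=0, giving Y1=1, Y2=0. Observed Y1=0, Y2=1.
Test 1: faults giving observed Y1=0, Y2=1 are {N2 stuck-at-0, N2 inverted output}.
Test 2 (P=1, Q=1, R=0, S=1): fault-free N1=0, N2=0, N3=0, N4=1, N5=1 → Y1=0, Y2=1; observed Y1=0, Y2=1. Eliminates N2 inverted output.
Only N2 stuck-at-0 is consistent with every test.

N2 stuck-at-0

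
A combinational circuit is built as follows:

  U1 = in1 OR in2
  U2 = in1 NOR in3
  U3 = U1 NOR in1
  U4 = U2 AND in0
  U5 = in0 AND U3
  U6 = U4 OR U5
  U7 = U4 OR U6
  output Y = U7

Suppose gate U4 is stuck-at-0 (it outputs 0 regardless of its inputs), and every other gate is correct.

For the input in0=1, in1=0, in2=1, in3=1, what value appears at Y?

Propagate with U4 forced: U1=1, U2=0, U3=0, U4=0 [stuck-at-0], U5=0, U6=0, U7=0.
So Y = 0. (Same as the fault-free value — the fault is masked on this input.)

0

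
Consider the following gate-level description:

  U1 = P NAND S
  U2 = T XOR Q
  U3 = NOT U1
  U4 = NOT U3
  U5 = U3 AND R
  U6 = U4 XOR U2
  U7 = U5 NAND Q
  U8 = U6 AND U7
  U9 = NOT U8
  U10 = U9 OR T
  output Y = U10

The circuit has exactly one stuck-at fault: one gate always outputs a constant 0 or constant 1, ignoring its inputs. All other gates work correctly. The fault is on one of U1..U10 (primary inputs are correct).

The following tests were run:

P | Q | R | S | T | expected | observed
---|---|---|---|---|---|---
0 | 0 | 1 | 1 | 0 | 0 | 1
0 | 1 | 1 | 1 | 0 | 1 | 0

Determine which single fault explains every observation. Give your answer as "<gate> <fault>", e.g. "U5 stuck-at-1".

U4 stuck-at-0

Fault-free values for test 1 (P=0, Q=0, R=1, S=1, T=0): U1=1, U2=0, U3=0, U4=1, U5=0, U6=1, U7=1, U8=1, U9=0, U10=0, giving Y=0. Observed 1.
Test 1: faults giving observed 1 are {U1 stuck-at-0, U2 stuck-at-1, U3 stuck-at-1, U4 stuck-at-0, U6 stuck-at-0, U7 stuck-at-0, U8 stuck-at-0, U9 stuck-at-1, U10 stuck-at-1}.
Test 2 (P=0, Q=1, R=1, S=1, T=0): fault-free U1=1, U2=1, U3=0, U4=1, U5=0, U6=0, U7=1, U8=0, U9=1, U10=1 → 1; observed 0. Eliminates U1 stuck-at-0, U2 stuck-at-1, U3 stuck-at-1, U6 stuck-at-0, U7 stuck-at-0, U8 stuck-at-0, U9 stuck-at-1, U10 stuck-at-1.
Only U4 stuck-at-0 is consistent with every test.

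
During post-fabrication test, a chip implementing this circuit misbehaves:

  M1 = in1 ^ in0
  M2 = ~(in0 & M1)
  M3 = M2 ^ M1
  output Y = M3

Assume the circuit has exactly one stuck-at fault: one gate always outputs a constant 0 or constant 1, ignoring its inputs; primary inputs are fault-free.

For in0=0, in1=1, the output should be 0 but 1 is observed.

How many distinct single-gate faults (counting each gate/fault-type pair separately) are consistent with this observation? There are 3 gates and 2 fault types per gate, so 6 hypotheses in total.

3

Fault-free: M1=1, M2=1, M3=0 → 0. Observed 1.
  M1 stuck-at-0: output 1 ✓
  M1 stuck-at-1: output 0 ✗
  M2 stuck-at-0: output 1 ✓
  M2 stuck-at-1: output 0 ✗
  M3 stuck-at-0: output 0 ✗
  M3 stuck-at-1: output 1 ✓
Consistent faults: {M1 stuck-at-0, M2 stuck-at-0, M3 stuck-at-1} — 3 in all.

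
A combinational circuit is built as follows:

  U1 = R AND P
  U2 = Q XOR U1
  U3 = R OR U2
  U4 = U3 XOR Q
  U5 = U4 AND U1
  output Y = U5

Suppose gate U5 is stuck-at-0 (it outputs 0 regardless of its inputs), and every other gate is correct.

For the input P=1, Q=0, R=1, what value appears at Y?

Propagate with U5 forced: U1=1, U2=1, U3=1, U4=1, U5=0 [stuck-at-0].
So Y = 0. (Without the fault it would be 1.)

0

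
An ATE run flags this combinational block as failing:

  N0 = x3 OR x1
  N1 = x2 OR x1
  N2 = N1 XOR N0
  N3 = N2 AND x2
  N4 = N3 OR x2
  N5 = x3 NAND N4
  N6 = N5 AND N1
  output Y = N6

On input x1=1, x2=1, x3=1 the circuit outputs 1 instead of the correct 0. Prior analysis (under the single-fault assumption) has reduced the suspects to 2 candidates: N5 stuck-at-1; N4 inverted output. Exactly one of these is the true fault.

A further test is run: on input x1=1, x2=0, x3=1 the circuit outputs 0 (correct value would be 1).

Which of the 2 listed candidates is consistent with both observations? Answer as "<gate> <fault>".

N4 inverted output

Evaluate each candidate on input x1=1, x2=0, x3=1:
  N5 stuck-at-1: N0=1, N1=1, N2=0, N3=0, N4=0, N5=1 [stuck-at-1], N6=1 → 1 — eliminated
  N4 inverted output: N0=1, N1=1, N2=0, N3=0, N4=1 [inverted output], N5=0, N6=0 → 0 — matches
Only N4 inverted output reproduces the observed 0.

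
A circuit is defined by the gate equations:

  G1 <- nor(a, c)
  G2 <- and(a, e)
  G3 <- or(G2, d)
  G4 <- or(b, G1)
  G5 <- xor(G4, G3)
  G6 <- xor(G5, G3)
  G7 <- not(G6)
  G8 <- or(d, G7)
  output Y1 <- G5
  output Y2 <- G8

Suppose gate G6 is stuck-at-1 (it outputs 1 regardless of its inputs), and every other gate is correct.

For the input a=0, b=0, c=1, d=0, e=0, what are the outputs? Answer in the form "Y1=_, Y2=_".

Propagate with G6 forced: G1=0, G2=0, G3=0, G4=0, G5=0, G6=1 [stuck-at-1], G7=0, G8=0.
So the outputs are Y1=0, Y2=0. (Without the fault they would be Y1=0, Y2=1.)

Y1=0, Y2=0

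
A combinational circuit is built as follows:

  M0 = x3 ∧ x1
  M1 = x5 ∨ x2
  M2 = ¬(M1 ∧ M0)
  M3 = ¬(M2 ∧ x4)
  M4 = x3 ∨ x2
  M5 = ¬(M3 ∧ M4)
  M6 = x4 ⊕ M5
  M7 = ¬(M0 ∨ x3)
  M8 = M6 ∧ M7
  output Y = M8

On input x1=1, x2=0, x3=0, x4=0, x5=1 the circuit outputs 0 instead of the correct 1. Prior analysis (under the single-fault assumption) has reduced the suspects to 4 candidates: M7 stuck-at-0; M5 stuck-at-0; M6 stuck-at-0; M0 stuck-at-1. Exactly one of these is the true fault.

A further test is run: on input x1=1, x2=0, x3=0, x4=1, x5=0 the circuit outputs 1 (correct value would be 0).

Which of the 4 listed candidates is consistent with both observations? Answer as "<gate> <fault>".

Evaluate each candidate on input x1=1, x2=0, x3=0, x4=1, x5=0:
  M7 stuck-at-0: M0=0, M1=0, M2=1, M3=0, M4=0, M5=1, M6=0, M7=0 [stuck-at-0], M8=0 → 0 — eliminated
  M5 stuck-at-0: M0=0, M1=0, M2=1, M3=0, M4=0, M5=0 [stuck-at-0], M6=1, M7=1, M8=1 → 1 — matches
  M6 stuck-at-0: M0=0, M1=0, M2=1, M3=0, M4=0, M5=1, M6=0 [stuck-at-0], M7=1, M8=0 → 0 — eliminated
  M0 stuck-at-1: M0=1 [stuck-at-1], M1=0, M2=1, M3=0, M4=0, M5=1, M6=0, M7=0, M8=0 → 0 — eliminated
Only M5 stuck-at-0 reproduces the observed 1.

M5 stuck-at-0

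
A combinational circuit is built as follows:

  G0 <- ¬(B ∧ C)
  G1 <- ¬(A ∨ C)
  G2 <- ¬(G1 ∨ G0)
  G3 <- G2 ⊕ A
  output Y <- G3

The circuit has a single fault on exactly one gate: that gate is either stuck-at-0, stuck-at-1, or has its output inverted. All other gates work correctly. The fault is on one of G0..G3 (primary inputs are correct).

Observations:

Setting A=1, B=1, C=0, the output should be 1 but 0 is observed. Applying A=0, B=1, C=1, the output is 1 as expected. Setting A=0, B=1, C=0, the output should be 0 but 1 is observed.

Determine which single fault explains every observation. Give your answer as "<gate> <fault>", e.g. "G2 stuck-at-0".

G2 stuck-at-1

Fault-free values for test 1 (A=1, B=1, C=0): G0=1, G1=0, G2=0, G3=1, giving Y=1. Observed 0.
Test 1: faults giving observed 0 are {G0 stuck-at-0, G0 inverted output, G2 stuck-at-1, G2 inverted output, G3 stuck-at-0, G3 inverted output}.
Test 2 (A=0, B=1, C=1): fault-free G0=0, G1=0, G2=1, G3=1 → 1; observed 1. Eliminates G0 inverted output, G2 inverted output, G3 stuck-at-0, G3 inverted output.
Test 3 (A=0, B=1, C=0): fault-free G0=1, G1=1, G2=0, G3=0 → 0; observed 1. Eliminates G0 stuck-at-0.
Only G2 stuck-at-1 is consistent with every test.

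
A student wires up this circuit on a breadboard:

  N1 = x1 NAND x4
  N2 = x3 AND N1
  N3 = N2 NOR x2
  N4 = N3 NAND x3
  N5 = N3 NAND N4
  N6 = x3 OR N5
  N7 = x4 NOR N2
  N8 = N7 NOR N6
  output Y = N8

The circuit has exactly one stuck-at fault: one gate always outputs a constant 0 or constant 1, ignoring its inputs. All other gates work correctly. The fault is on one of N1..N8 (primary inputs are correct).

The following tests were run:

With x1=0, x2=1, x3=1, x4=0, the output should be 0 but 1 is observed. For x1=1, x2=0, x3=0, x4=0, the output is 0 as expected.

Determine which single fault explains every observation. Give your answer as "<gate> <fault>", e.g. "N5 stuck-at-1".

N6 stuck-at-0

Fault-free values for test 1 (x1=0, x2=1, x3=1, x4=0): N1=1, N2=1, N3=0, N4=1, N5=1, N6=1, N7=0, N8=0, giving Y=0. Observed 1.
Test 1: faults giving observed 1 are {N6 stuck-at-0, N8 stuck-at-1}.
Test 2 (x1=1, x2=0, x3=0, x4=0): fault-free N1=1, N2=0, N3=1, N4=1, N5=0, N6=0, N7=1, N8=0 → 0; observed 0. Eliminates N8 stuck-at-1.
Only N6 stuck-at-0 is consistent with every test.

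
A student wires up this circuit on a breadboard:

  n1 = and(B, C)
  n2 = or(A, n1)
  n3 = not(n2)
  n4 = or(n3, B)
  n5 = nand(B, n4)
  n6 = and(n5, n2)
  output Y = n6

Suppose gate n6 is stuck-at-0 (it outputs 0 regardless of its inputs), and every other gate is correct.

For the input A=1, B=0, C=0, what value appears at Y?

0

Propagate with n6 forced: n1=0, n2=1, n3=0, n4=0, n5=1, n6=0 [stuck-at-0].
So Y = 0. (Without the fault it would be 1.)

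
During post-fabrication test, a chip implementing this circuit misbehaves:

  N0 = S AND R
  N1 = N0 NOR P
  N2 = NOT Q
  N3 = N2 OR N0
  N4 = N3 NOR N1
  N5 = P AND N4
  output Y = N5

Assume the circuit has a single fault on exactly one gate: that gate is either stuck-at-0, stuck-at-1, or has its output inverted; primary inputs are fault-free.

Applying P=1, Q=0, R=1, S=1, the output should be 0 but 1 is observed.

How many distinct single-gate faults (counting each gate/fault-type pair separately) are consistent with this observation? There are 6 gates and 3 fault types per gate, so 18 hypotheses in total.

Fault-free: N0=1, N1=0, N2=1, N3=1, N4=0, N5=0 → 0. Observed 1.
  N0: none of the 3 fault types match ✗
  N1: none of the 3 fault types match ✗
  N2: none of the 3 fault types match ✗
  N3: stuck-at-0, inverted output ✓; others ✗
  N4: stuck-at-1, inverted output ✓; others ✗
  N5: stuck-at-1, inverted output ✓; others ✗
Consistent faults: {N3 stuck-at-0, N3 inverted output, N4 stuck-at-1, N4 inverted output, N5 stuck-at-1, N5 inverted output} — 6 in all.

6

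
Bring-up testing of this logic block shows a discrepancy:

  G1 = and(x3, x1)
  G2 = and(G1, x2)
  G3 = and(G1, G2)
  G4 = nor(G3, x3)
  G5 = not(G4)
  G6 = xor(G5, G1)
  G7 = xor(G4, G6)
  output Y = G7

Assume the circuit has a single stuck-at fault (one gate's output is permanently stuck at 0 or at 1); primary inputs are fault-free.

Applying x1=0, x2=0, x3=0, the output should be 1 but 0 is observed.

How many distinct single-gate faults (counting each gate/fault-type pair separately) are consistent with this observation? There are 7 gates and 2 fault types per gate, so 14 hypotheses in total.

Fault-free: G1=0, G2=0, G3=0, G4=1, G5=0, G6=0, G7=1 → 1. Observed 0.
  G1 stuck-at-0: output 1 ✗
  G1 stuck-at-1: output 0 ✓
  G2 stuck-at-0: output 1 ✗
  G2 stuck-at-1: output 1 ✗
  G3 stuck-at-0: output 1 ✗
  G3 stuck-at-1: output 1 ✗
  G4 stuck-at-0: output 1 ✗
  G4 stuck-at-1: output 1 ✗
  G5 stuck-at-0: output 1 ✗
  G5 stuck-at-1: output 0 ✓
  G6 stuck-at-0: output 1 ✗
  G6 stuck-at-1: output 0 ✓
  G7 stuck-at-0: output 0 ✓
  G7 stuck-at-1: output 1 ✗
Consistent faults: {G1 stuck-at-1, G5 stuck-at-1, G6 stuck-at-1, G7 stuck-at-0} — 4 in all.

4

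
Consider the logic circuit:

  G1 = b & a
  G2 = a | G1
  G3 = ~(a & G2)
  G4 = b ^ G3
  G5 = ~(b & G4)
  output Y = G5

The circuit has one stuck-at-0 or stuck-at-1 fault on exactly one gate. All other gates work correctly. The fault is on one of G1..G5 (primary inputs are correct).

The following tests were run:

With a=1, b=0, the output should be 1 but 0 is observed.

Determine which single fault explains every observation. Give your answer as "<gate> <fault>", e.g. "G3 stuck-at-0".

Fault-free values for test 1 (a=1, b=0): G1=0, G2=1, G3=0, G4=0, G5=1, giving Y=1. Observed 0.
Test 1: faults giving observed 0 are {G5 stuck-at-0}.
Only G5 stuck-at-0 is consistent with every test.

G5 stuck-at-0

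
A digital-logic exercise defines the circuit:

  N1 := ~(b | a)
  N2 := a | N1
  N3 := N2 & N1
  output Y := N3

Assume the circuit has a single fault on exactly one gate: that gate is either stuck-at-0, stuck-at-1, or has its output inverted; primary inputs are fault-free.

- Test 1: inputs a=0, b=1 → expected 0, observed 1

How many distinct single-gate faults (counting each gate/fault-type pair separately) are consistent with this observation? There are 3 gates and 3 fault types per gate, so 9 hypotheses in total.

4

Fault-free: N1=0, N2=0, N3=0 → 0. Observed 1.
  N1 stuck-at-0: output 0 ✗
  N1 stuck-at-1: output 1 ✓
  N1 inverted output: output 1 ✓
  N2 stuck-at-0: output 0 ✗
  N2 stuck-at-1: output 0 ✗
  N2 inverted output: output 0 ✗
  N3 stuck-at-0: output 0 ✗
  N3 stuck-at-1: output 1 ✓
  N3 inverted output: output 1 ✓
Consistent faults: {N1 stuck-at-1, N1 inverted output, N3 stuck-at-1, N3 inverted output} — 4 in all.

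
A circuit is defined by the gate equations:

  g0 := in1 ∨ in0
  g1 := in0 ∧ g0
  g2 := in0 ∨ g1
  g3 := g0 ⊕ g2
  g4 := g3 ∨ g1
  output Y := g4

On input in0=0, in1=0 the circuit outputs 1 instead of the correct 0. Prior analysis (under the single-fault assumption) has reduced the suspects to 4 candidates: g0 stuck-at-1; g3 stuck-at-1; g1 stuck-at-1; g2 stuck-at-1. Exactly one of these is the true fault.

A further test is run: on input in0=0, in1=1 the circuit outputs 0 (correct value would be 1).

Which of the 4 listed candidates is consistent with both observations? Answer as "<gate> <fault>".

g2 stuck-at-1

Evaluate each candidate on input in0=0, in1=1:
  g0 stuck-at-1: g0=1 [stuck-at-1], g1=0, g2=0, g3=1, g4=1 → 1 — eliminated
  g3 stuck-at-1: g0=1, g1=0, g2=0, g3=1 [stuck-at-1], g4=1 → 1 — eliminated
  g1 stuck-at-1: g0=1, g1=1 [stuck-at-1], g2=1, g3=0, g4=1 → 1 — eliminated
  g2 stuck-at-1: g0=1, g1=0, g2=1 [stuck-at-1], g3=0, g4=0 → 0 — matches
Only g2 stuck-at-1 reproduces the observed 0.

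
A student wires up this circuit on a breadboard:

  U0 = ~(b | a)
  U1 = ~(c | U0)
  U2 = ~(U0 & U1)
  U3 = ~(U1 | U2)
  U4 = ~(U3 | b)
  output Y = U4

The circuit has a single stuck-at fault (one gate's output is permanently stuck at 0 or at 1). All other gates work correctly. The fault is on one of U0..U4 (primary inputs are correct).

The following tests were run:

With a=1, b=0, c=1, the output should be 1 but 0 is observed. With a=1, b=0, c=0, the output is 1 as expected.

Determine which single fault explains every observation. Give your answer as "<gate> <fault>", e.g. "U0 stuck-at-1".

U2 stuck-at-0

Fault-free values for test 1 (a=1, b=0, c=1): U0=0, U1=0, U2=1, U3=0, U4=1, giving Y=1. Observed 0.
Test 1: faults giving observed 0 are {U2 stuck-at-0, U3 stuck-at-1, U4 stuck-at-0}.
Test 2 (a=1, b=0, c=0): fault-free U0=0, U1=1, U2=1, U3=0, U4=1 → 1; observed 1. Eliminates U3 stuck-at-1, U4 stuck-at-0.
Only U2 stuck-at-0 is consistent with every test.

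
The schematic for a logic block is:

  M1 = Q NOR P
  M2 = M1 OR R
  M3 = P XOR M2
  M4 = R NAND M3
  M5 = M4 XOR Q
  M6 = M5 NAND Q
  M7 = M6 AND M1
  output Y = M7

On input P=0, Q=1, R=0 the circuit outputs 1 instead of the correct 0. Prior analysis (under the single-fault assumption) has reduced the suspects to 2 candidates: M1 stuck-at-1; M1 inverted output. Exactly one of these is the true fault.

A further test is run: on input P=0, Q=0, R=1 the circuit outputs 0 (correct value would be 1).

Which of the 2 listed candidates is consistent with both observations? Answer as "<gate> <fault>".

Evaluate each candidate on input P=0, Q=0, R=1:
  M1 stuck-at-1: M1=1 [stuck-at-1], M2=1, M3=1, M4=0, M5=0, M6=1, M7=1 → 1 — eliminated
  M1 inverted output: M1=0 [inverted output], M2=1, M3=1, M4=0, M5=0, M6=1, M7=0 → 0 — matches
Only M1 inverted output reproduces the observed 0.

M1 inverted output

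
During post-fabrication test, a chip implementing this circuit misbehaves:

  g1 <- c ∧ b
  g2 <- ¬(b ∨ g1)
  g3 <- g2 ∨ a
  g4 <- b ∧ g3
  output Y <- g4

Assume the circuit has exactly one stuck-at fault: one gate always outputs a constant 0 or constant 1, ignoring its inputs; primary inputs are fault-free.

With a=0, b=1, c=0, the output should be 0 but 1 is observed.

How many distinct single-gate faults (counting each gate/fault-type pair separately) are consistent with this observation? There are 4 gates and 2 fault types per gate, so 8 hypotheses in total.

3

Fault-free: g1=0, g2=0, g3=0, g4=0 → 0. Observed 1.
  g1 stuck-at-0: output 0 ✗
  g1 stuck-at-1: output 0 ✗
  g2 stuck-at-0: output 0 ✗
  g2 stuck-at-1: output 1 ✓
  g3 stuck-at-0: output 0 ✗
  g3 stuck-at-1: output 1 ✓
  g4 stuck-at-0: output 0 ✗
  g4 stuck-at-1: output 1 ✓
Consistent faults: {g2 stuck-at-1, g3 stuck-at-1, g4 stuck-at-1} — 3 in all.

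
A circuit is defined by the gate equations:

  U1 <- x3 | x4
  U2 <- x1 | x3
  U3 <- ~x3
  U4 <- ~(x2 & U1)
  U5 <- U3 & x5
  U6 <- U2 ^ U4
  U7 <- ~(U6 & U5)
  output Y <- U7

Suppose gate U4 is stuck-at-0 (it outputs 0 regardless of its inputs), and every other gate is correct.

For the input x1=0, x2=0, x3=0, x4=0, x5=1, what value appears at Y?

Propagate with U4 forced: U1=0, U2=0, U3=1, U4=0 [stuck-at-0], U5=1, U6=0, U7=1.
So Y = 1. (Without the fault it would be 0.)

1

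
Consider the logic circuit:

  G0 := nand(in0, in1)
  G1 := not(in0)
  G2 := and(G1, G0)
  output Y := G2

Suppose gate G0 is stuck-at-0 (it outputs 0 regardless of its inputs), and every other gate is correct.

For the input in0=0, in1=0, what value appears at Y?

0

Propagate with G0 forced: G0=0 [stuck-at-0], G1=1, G2=0.
So Y = 0. (Without the fault it would be 1.)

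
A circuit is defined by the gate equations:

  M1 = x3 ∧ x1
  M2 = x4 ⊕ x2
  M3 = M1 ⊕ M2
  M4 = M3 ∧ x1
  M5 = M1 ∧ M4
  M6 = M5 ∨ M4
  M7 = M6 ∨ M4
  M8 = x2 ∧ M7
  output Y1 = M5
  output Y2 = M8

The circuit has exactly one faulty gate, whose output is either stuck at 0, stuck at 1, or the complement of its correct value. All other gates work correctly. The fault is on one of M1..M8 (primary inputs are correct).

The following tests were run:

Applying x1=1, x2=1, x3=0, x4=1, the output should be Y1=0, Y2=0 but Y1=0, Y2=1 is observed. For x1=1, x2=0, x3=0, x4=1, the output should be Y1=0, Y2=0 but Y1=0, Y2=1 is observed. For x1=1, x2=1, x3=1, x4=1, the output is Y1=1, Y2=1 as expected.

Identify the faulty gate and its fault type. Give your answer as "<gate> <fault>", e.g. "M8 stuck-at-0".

M8 stuck-at-1

Fault-free values for test 1 (x1=1, x2=1, x3=0, x4=1): M1=0, M2=0, M3=0, M4=0, M5=0, M6=0, M7=0, M8=0, giving Y1=0, Y2=0. Observed Y1=0, Y2=1.
Test 1: faults giving observed Y1=0, Y2=1 are {M2 stuck-at-1, M2 inverted output, M3 stuck-at-1, M3 inverted output, M4 stuck-at-1, M4 inverted output, M6 stuck-at-1, M6 inverted output, M7 stuck-at-1, M7 inverted output, M8 stuck-at-1, M8 inverted output}.
Test 2 (x1=1, x2=0, x3=0, x4=1): fault-free M1=0, M2=1, M3=1, M4=1, M5=0, M6=1, M7=1, M8=0 → Y1=0, Y2=0; observed Y1=0, Y2=1. Eliminates M2 stuck-at-1, M2 inverted output, M3 stuck-at-1, M3 inverted output, M4 stuck-at-1, M4 inverted output, M6 stuck-at-1, M6 inverted output, M7 stuck-at-1, M7 inverted output.
Test 3 (x1=1, x2=1, x3=1, x4=1): fault-free M1=1, M2=0, M3=1, M4=1, M5=1, M6=1, M7=1, M8=1 → Y1=1, Y2=1; observed Y1=1, Y2=1. Eliminates M8 inverted output.
Only M8 stuck-at-1 is consistent with every test.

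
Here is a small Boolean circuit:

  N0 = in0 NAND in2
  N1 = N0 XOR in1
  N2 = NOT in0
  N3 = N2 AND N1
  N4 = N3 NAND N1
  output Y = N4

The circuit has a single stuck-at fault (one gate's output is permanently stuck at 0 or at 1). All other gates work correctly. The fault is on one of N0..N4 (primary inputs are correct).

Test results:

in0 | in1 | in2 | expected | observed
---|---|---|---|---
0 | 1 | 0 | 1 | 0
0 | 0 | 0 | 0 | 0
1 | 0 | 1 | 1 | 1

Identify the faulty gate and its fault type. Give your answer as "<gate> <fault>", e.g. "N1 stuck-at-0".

N1 stuck-at-1

Fault-free values for test 1 (in0=0, in1=1, in2=0): N0=1, N1=0, N2=1, N3=0, N4=1, giving Y=1. Observed 0.
Test 1: faults giving observed 0 are {N0 stuck-at-0, N1 stuck-at-1, N4 stuck-at-0}.
Test 2 (in0=0, in1=0, in2=0): fault-free N0=1, N1=1, N2=1, N3=1, N4=0 → 0; observed 0. Eliminates N0 stuck-at-0.
Test 3 (in0=1, in1=0, in2=1): fault-free N0=0, N1=0, N2=0, N3=0, N4=1 → 1; observed 1. Eliminates N4 stuck-at-0.
Only N1 stuck-at-1 is consistent with every test.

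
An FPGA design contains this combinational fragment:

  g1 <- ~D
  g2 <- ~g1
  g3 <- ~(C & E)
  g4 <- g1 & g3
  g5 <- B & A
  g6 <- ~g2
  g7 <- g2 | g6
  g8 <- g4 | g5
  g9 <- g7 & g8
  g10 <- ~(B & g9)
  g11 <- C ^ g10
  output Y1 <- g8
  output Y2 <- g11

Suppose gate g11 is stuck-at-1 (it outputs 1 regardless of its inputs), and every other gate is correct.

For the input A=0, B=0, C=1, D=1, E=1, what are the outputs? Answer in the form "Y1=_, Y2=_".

Y1=0, Y2=1

Propagate with g11 forced: g1=0, g2=1, g3=0, g4=0, g5=0, g6=0, g7=1, g8=0, g9=0, g10=1, g11=1 [stuck-at-1].
So the outputs are Y1=0, Y2=1. (Without the fault they would be Y1=0, Y2=0.)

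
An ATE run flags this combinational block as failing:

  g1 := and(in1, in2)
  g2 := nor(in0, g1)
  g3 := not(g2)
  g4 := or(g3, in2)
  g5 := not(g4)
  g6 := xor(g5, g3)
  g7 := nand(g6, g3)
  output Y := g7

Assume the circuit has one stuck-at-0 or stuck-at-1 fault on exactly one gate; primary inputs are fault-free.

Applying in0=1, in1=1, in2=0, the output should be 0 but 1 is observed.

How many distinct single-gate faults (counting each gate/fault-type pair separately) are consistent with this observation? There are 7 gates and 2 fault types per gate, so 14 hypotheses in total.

6

Fault-free: g1=0, g2=0, g3=1, g4=1, g5=0, g6=1, g7=0 → 0. Observed 1.
  g1 stuck-at-0: output 0 ✗
  g1 stuck-at-1: output 0 ✗
  g2 stuck-at-0: output 0 ✗
  g2 stuck-at-1: output 1 ✓
  g3 stuck-at-0: output 1 ✓
  g3 stuck-at-1: output 0 ✗
  g4 stuck-at-0: output 1 ✓
  g4 stuck-at-1: output 0 ✗
  g5 stuck-at-0: output 0 ✗
  g5 stuck-at-1: output 1 ✓
  g6 stuck-at-0: output 1 ✓
  g6 stuck-at-1: output 0 ✗
  g7 stuck-at-0: output 0 ✗
  g7 stuck-at-1: output 1 ✓
Consistent faults: {g2 stuck-at-1, g3 stuck-at-0, g4 stuck-at-0, g5 stuck-at-1, g6 stuck-at-0, g7 stuck-at-1} — 6 in all.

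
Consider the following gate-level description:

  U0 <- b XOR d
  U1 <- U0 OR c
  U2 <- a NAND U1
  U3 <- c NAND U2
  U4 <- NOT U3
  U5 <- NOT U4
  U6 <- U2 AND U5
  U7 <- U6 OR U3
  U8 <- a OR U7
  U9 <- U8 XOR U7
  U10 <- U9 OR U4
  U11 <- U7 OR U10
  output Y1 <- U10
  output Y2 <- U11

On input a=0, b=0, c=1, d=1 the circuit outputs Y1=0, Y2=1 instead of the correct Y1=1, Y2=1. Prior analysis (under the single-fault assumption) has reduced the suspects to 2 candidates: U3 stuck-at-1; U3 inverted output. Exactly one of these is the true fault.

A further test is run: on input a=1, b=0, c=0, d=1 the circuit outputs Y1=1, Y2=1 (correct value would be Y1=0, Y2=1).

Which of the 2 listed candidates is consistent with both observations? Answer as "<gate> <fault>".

Evaluate each candidate on input a=1, b=0, c=0, d=1:
  U3 stuck-at-1: U0=1, U1=1, U2=0, U3=1 [stuck-at-1], U4=0, U5=1, U6=0, U7=1, U8=1, U9=0, U10=0, U11=1 → Y1=0, Y2=1 — eliminated
  U3 inverted output: U0=1, U1=1, U2=0, U3=0 [inverted output], U4=1, U5=0, U6=0, U7=0, U8=1, U9=1, U10=1, U11=1 → Y1=1, Y2=1 — matches
Only U3 inverted output reproduces the observed Y1=1, Y2=1.

U3 inverted output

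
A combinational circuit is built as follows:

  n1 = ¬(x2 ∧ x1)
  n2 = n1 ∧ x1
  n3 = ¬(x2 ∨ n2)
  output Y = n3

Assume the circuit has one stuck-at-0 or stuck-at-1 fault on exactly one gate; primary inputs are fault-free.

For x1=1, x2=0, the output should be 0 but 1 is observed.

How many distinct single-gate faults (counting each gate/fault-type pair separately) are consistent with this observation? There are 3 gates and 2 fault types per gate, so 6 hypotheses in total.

3

Fault-free: n1=1, n2=1, n3=0 → 0. Observed 1.
  n1 stuck-at-0: output 1 ✓
  n1 stuck-at-1: output 0 ✗
  n2 stuck-at-0: output 1 ✓
  n2 stuck-at-1: output 0 ✗
  n3 stuck-at-0: output 0 ✗
  n3 stuck-at-1: output 1 ✓
Consistent faults: {n1 stuck-at-0, n2 stuck-at-0, n3 stuck-at-1} — 3 in all.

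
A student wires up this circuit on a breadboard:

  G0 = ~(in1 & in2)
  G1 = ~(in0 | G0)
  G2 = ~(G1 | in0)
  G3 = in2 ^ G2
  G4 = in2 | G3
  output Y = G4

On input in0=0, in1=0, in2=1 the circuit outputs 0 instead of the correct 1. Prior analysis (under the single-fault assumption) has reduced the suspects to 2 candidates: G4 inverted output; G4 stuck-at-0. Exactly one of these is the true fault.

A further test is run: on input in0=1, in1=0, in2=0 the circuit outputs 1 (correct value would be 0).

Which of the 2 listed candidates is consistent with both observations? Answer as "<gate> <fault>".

Evaluate each candidate on input in0=1, in1=0, in2=0:
  G4 inverted output: G0=1, G1=0, G2=0, G3=0, G4=1 [inverted output] → 1 — matches
  G4 stuck-at-0: G0=1, G1=0, G2=0, G3=0, G4=0 [stuck-at-0] → 0 — eliminated
Only G4 inverted output reproduces the observed 1.

G4 inverted output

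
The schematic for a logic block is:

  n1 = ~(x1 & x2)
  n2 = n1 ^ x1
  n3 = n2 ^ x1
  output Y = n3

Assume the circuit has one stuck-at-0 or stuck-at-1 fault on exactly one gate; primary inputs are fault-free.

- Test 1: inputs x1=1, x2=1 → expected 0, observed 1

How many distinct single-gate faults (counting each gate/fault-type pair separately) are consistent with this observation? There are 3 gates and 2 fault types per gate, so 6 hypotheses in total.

3

Fault-free: n1=0, n2=1, n3=0 → 0. Observed 1.
  n1 stuck-at-0: output 0 ✗
  n1 stuck-at-1: output 1 ✓
  n2 stuck-at-0: output 1 ✓
  n2 stuck-at-1: output 0 ✗
  n3 stuck-at-0: output 0 ✗
  n3 stuck-at-1: output 1 ✓
Consistent faults: {n1 stuck-at-1, n2 stuck-at-0, n3 stuck-at-1} — 3 in all.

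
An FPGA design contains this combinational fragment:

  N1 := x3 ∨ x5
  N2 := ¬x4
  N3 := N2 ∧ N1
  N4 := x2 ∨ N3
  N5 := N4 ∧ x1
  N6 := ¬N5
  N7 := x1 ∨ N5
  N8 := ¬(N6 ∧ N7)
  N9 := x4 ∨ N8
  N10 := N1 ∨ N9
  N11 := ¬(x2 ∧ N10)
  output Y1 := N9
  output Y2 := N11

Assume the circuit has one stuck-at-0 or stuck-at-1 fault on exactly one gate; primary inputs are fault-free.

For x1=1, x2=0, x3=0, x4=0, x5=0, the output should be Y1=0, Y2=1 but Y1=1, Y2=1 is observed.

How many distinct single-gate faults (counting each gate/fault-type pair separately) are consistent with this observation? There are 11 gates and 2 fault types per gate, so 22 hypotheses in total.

Fault-free: N1=0, N2=1, N3=0, N4=0, N5=0, N6=1, N7=1, N8=0, N9=0, N10=0, N11=1 → Y1=0, Y2=1. Observed Y1=1, Y2=1.
  N1: stuck-at-1 ✓; others ✗
  N2: none of the 2 fault types match ✗
  N3: stuck-at-1 ✓; others ✗
  N4: stuck-at-1 ✓; others ✗
  N5: stuck-at-1 ✓; others ✗
  N6: stuck-at-0 ✓; others ✗
  N7: stuck-at-0 ✓; others ✗
  N8: stuck-at-1 ✓; others ✗
  N9: stuck-at-1 ✓; others ✗
  N10: none of the 2 fault types match ✗
  N11: none of the 2 fault types match ✗
Consistent faults: {N1 stuck-at-1, N3 stuck-at-1, N4 stuck-at-1, N5 stuck-at-1, N6 stuck-at-0, N7 stuck-at-0, N8 stuck-at-1, N9 stuck-at-1} — 8 in all.

8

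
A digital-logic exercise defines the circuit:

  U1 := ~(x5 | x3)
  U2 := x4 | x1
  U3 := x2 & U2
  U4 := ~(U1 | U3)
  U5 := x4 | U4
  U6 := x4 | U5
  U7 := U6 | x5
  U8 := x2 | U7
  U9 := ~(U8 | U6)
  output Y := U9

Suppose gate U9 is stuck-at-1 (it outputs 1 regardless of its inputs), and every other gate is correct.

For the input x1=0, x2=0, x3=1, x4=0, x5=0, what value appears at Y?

Propagate with U9 forced: U1=0, U2=0, U3=0, U4=1, U5=1, U6=1, U7=1, U8=1, U9=1 [stuck-at-1].
So Y = 1. (Without the fault it would be 0.)

1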